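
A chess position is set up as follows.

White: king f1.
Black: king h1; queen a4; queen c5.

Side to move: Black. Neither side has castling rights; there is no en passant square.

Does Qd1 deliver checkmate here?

After Qd1: white king on f1; in check: yes, from the black queen on d1.
King squares — e1: attacked by Qd1; g1: attacked by Qd1; e2: attacked by Qd1; f2: attacked by Qc5; g2: attacked by Kh1.
White has no legal moves → checkmate.

yes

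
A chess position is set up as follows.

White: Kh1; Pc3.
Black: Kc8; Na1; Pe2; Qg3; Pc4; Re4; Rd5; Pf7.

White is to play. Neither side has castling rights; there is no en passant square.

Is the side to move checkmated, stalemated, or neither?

White to move; white king on h1.
In check: no.
King squares — g1: attacked by Qg3; g2: attacked by Qg3; h2: attacked by Qg3.
Legal moves for White: none.
Not in check and no legal moves → stalemate.

stalemate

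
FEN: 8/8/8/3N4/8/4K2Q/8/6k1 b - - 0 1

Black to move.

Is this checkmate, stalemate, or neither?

Black to move; black king on g1.
In check: no.
King squares — f1: attacked by Qh3; h1: attacked by Qh3; f2: attacked by Ke3; g2: attacked by Qh3; h2: attacked by Qh3.
Legal moves for Black: none.
Not in check and no legal moves → stalemate.

stalemate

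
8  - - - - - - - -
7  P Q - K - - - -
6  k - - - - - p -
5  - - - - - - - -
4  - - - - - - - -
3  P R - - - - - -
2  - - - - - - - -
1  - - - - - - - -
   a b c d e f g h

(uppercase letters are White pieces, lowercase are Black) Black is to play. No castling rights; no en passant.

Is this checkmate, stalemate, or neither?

Black to move; black king on a6.
In check: yes, from the white queen on b7.
King squares — a5: available; b5: attacked by Rb3; b6: attacked by Rb3; a7: attacked by Qb7; b7: attacked by Rb3.
Legal moves for Black: Ka5.
Black is in check but has 1 legal move → neither.

neither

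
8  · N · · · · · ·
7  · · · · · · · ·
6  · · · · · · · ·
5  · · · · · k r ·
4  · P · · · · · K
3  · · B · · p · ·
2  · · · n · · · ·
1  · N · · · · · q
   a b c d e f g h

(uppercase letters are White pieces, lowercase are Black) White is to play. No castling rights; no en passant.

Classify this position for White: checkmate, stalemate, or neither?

checkmate

White to move; white king on h4.
In check: yes, from the black queen on h1.
King squares — g3: attacked by Rg5; h3: attacked by Qh1; g4: attacked by Kf5; g5: attacked by Kf5; h5: attacked by Qh1.
Legal moves for White: none.
In check with no legal moves → checkmate.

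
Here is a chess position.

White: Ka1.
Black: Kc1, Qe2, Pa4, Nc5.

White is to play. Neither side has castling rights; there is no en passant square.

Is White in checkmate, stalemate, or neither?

White to move; white king on a1.
In check: no.
King squares — b1: attacked by Kc1; a2: attacked by Qe2; b2: attacked by Kc1.
Legal moves for White: none.
Not in check and no legal moves → stalemate.

stalemate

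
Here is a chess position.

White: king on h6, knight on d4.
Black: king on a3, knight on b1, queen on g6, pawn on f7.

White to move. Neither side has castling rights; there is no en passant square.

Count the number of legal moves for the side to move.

0

White to move; king on h6.
In check: yes, from the black queen on g6.
Legal moves: none.
Count: 0.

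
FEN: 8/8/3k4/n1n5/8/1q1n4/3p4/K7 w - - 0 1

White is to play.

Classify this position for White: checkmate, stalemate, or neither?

stalemate

White to move; white king on a1.
In check: no.
King squares — b1: attacked by Qb3; a2: attacked by Qb3; b2: attacked by Qb3.
Legal moves for White: none.
Not in check and no legal moves → stalemate.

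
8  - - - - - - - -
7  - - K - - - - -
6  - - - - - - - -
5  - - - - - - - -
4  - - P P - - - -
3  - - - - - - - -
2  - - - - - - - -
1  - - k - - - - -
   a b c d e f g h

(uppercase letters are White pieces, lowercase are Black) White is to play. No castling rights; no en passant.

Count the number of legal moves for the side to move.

White to move; king on c7.
In check: no.
Legal moves: Kd8, Kc8, Kb8, Kd7, Kb7, Kd6, Kc6, Kb6, d5, c5.
Count: 10.

10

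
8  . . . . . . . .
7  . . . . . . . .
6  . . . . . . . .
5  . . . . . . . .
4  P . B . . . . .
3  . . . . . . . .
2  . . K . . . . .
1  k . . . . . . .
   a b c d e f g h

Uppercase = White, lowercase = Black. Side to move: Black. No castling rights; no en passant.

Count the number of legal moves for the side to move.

Black to move; king on a1.
In check: no.
Legal moves: none.
Count: 0.

0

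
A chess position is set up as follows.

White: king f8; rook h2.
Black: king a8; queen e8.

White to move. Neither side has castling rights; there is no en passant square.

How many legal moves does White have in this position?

2

White to move; king on f8.
In check: yes, from the black queen on e8.
Legal moves: Kxe8, Kg7.
Count: 2.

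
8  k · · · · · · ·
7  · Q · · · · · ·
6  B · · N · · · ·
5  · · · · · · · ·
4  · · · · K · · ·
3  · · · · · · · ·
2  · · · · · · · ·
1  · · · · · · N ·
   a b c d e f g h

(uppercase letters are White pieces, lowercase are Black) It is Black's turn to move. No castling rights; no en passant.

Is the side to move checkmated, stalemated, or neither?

checkmate

Black to move; black king on a8.
In check: yes, from the white queen on b7.
King squares — a7: attacked by Qb7; b7: attacked by Ba6; b8: attacked by Qb7.
Legal moves for Black: none.
In check with no legal moves → checkmate.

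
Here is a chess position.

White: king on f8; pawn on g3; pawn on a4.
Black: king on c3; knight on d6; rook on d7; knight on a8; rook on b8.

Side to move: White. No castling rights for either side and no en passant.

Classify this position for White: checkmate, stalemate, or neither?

White to move; white king on f8.
In check: yes, from the black rook on b8.
King squares — e7: attacked by Rd7; f7: attacked by Nd6; g7: attacked by Rd7; e8: attacked by Nd6; g8: attacked by Rb8.
Legal moves for White: none.
In check with no legal moves → checkmate.

checkmate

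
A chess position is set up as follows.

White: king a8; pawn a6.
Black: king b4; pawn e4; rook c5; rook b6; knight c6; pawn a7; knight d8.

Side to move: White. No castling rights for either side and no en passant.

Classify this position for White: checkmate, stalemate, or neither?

stalemate

White to move; white king on a8.
In check: no.
King squares — a7: attacked by Nc6; b7: attacked by Rb6; b8: attacked by Rb6.
Legal moves for White: none.
Not in check and no legal moves → stalemate.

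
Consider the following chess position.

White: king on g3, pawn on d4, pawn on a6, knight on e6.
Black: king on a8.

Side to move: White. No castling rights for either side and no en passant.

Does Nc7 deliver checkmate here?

After Nc7: black king on a8; in check: yes, from the white knight on c7.
Black has 2 legal replies: Kb8, Ka7.
In check but a legal move exists → not checkmate.

no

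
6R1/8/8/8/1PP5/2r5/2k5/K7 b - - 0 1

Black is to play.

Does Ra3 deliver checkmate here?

After Ra3: white king on a1; in check: yes, from the black rook on a3.
King squares — b1: attacked by Kc2; a2: attacked by Ra3; b2: attacked by Kc2.
White has no legal moves → checkmate.

yes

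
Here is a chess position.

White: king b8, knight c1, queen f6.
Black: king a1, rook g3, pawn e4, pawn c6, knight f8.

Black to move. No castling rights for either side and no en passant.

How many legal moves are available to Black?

2

Black to move; king on a1.
In check: yes, from the white queen on f6.
Legal moves: Kb1, Rc3.
Count: 2.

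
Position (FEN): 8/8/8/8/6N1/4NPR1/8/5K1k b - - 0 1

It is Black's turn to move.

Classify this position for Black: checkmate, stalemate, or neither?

stalemate

Black to move; black king on h1.
In check: no.
King squares — g1: attacked by Kf1; g2: attacked by Kf1; h2: attacked by Ng4.
Legal moves for Black: none.
Not in check and no legal moves → stalemate.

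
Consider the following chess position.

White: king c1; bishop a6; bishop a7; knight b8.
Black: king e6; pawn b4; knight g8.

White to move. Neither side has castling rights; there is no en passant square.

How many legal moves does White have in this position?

20

White to move; king on c1.
In check: no.
Legal moves: Nd7, Nc6, Bb6, Bc5, Bd4, Be3, Bf2, Bg1, Bc8+, Bb7, Bb5, Bc4+, Bd3, Be2, Bf1, Kd2, Kc2, Kb2, Kd1, Kb1.
Count: 20.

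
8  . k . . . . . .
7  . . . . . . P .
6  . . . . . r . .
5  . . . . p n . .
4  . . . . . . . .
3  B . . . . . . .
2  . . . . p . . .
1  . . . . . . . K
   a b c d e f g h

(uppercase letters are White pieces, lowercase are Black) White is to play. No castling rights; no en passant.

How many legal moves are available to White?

White to move; king on h1.
In check: no.
Legal moves: Bf8, Be7, Bd6+, Bc5, Bb4, Bb2, Bc1, Kh2, Kg2, Kg1, g8=Q+, g8=R+, g8=B, g8=N.
Count: 14.

14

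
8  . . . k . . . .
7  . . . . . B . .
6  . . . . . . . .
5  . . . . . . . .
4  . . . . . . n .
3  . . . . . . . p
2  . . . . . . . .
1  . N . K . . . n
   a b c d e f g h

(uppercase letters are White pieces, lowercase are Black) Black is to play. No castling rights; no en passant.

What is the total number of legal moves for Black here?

13

Black to move; king on d8.
In check: no.
Legal moves: Kc8, Ke7, Kd7, Kc7, Nh6, Nf6, Ne5, Ne3+, Nh2, Ngf2+, Ng3, Nhf2+, h2.
Count: 13.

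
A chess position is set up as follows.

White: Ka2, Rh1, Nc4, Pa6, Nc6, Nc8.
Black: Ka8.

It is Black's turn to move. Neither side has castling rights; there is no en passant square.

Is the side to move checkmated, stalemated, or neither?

Black to move; black king on a8.
In check: no.
King squares — a7: attacked by Nc6; b7: attacked by Pa6; b8: attacked by Nc6.
Legal moves for Black: none.
Not in check and no legal moves → stalemate.

stalemate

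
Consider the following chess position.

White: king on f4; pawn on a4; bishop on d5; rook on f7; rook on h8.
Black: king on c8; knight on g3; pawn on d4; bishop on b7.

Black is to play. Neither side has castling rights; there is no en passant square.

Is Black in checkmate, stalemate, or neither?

checkmate

Black to move; black king on c8.
In check: yes, from the white rook on h8.
King squares — b7: own bishop; c7: attacked by Rf7; d7: attacked by Rf7; b8: attacked by Rh8; d8: attacked by Rh8.
Legal moves for Black: none.
In check with no legal moves → checkmate.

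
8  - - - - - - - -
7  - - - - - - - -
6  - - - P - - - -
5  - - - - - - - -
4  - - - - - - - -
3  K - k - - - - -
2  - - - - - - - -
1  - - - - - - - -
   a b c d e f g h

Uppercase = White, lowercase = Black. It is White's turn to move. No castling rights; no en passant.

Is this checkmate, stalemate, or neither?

neither

White to move; white king on a3.
In check: no.
Legal moves for White: Ka4, Ka2, d7.
White has 3 legal moves and is not in check → neither.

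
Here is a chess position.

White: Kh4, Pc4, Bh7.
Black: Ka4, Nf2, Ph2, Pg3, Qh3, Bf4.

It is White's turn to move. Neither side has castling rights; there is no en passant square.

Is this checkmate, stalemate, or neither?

White to move; white king on h4.
In check: yes, from the black queen on h3.
King squares — g3: attacked by Qh3; h3: attacked by Nf2; g4: attacked by Nf2; g5: attacked by Bf4; h5: attacked by Qh3.
Legal moves for White: none.
In check with no legal moves → checkmate.

checkmate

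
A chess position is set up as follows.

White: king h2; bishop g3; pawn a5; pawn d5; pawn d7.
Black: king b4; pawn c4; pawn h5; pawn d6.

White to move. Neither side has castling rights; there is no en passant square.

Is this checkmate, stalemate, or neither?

White to move; white king on h2.
In check: no.
Legal moves for White: Bxd6+, Be5, Bh4, Bf4, Bf2, Be1+, Kh3, Kg2, Kh1, Kg1, d8=Q, d8=R, d8=B, d8=N, a6.
White has 15 legal moves and is not in check → neither.

neither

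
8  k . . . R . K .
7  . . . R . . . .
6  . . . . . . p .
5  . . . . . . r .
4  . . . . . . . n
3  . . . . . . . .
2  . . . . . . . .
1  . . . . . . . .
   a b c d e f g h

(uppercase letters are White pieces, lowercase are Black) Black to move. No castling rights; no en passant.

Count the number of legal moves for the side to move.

0

Black to move; king on a8.
In check: yes, from the white rook on e8.
Legal moves: none.
Count: 0.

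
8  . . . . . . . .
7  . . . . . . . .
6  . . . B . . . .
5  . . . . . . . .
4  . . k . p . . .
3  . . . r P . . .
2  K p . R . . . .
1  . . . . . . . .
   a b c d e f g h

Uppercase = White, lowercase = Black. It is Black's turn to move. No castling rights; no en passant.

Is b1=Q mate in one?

no

After b1=Q: white king on a2; in check: yes, from the black queen on b1.
White has 1 legal reply: Kxb1.
In check but a legal move exists → not checkmate.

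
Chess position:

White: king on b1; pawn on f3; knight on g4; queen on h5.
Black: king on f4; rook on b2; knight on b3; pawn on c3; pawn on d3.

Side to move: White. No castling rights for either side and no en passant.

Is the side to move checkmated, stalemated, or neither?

White to move; white king on b1.
In check: yes, from the black rook on b2.
King squares — a1: attacked by Nb3; c1: attacked by Nb3; a2: attacked by Rb2; b2: attacked by Pc3; c2: attacked by Rb2.
Legal moves for White: none.
In check with no legal moves → checkmate.

checkmate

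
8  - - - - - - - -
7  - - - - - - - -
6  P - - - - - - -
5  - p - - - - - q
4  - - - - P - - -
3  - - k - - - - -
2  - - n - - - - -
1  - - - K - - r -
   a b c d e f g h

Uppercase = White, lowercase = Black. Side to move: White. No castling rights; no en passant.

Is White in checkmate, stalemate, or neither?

White to move; white king on d1.
In check: yes, from the black rook on g1 and the black queen on h5.
King squares — c1: attacked by Rg1; e1: attacked by Rg1; c2: attacked by Kc3; d2: attacked by Kc3; e2: attacked by Qh5.
Legal moves for White: none.
In check with no legal moves → checkmate.

checkmate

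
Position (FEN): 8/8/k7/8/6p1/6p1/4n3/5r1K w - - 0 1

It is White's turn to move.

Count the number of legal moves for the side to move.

1

White to move; king on h1.
In check: yes, from the black rook on f1.
Legal moves: Kg2.
Count: 1.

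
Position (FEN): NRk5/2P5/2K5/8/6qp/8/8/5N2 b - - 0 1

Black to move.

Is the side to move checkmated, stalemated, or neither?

Black to move; black king on c8.
In check: yes, from the white rook on b8.
King squares — b7: attacked by Kc6; c7: attacked by Kc6; d7: attacked by Kc6; b8: attacked by Pc7; d8: attacked by Pc7.
Legal moves for Black: none.
In check with no legal moves → checkmate.

checkmate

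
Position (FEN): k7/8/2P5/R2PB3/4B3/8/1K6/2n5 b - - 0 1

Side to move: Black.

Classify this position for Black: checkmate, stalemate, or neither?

Black to move; black king on a8.
In check: yes, from the white rook on a5.
King squares — a7: attacked by Ra5; b7: attacked by Pc6; b8: attacked by Be5.
Legal moves for Black: none.
In check with no legal moves → checkmate.

checkmate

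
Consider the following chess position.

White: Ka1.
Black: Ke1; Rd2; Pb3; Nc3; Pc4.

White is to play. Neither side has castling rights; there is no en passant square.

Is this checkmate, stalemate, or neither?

stalemate

White to move; white king on a1.
In check: no.
King squares — b1: attacked by Nc3; a2: attacked by Rd2; b2: attacked by Rd2.
Legal moves for White: none.
Not in check and no legal moves → stalemate.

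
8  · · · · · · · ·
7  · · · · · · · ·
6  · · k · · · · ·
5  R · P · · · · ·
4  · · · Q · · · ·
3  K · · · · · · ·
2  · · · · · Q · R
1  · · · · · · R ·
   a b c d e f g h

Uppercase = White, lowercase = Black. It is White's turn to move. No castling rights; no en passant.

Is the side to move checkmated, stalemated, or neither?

White to move; white king on a3.
In check: no.
Legal moves for White include: Ra8, Ra7, Ra6+, Rb5, Ra4, Qh8, Qd8, Qg7, Qd7+, Qdf6+, Qd6+, Qe5, Qd5+, Qdh4, Qg4, Qdf4, Qe4+, Qc4, ... (list truncated; more exist).
White has legal moves and is not in check → neither.

neither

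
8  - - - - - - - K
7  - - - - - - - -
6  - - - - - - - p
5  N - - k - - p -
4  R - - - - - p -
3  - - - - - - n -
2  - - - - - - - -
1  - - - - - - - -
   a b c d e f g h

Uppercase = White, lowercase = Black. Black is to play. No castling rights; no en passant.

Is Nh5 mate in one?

After Nh5: white king on h8; in check: no.
White is not in check, so this cannot be checkmate.

no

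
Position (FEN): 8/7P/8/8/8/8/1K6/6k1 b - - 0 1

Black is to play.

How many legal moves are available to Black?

Black to move; king on g1.
In check: no.
Legal moves: Kh2, Kg2, Kf2, Kh1, Kf1.
Count: 5.

5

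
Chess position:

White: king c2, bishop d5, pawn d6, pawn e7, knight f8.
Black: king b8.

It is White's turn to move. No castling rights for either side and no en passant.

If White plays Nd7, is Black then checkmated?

After Nd7: black king on b8; in check: yes, from the white knight on d7.
Black has 2 legal replies: Kc8, Ka7.
In check but a legal move exists → not checkmate.

no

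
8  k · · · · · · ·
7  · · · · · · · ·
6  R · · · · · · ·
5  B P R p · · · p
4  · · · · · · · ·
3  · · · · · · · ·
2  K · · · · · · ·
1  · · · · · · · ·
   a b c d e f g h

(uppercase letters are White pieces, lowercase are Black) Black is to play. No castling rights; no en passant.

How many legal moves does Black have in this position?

2

Black to move; king on a8.
In check: yes, from the white rook on a6.
Legal moves: Kb8, Kb7.
Count: 2.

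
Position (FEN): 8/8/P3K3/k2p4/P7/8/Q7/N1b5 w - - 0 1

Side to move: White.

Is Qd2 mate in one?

After Qd2: black king on a5; in check: yes, from the white queen on d2.
Black has 4 legal replies: Kb6, Kxa6, Kxa4, Bxd2.
In check but a legal move exists → not checkmate.

no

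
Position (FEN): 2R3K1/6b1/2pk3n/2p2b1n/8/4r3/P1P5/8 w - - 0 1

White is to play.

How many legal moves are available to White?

White to move; king on g8.
In check: yes, from the black knight on h6.
Legal moves: none.
Count: 0.

0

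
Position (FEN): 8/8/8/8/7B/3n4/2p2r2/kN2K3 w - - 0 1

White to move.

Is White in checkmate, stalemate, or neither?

checkmate

White to move; white king on e1.
In check: yes, from the black knight on d3.
King squares — d1: attacked by Pc2; f1: attacked by Rf2; d2: attacked by Rf2; e2: attacked by Rf2; f2: attacked by Nd3.
Legal moves for White: none.
In check with no legal moves → checkmate.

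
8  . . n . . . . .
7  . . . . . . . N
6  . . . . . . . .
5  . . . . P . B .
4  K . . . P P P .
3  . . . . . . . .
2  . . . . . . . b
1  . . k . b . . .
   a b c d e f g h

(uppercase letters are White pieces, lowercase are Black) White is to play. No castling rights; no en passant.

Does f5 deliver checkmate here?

no

After f5: black king on c1; in check: yes, from the white bishop on g5.
Black has 6 legal replies: Kc2, Kb2, Kd1, Kb1, Bf4, Bd2.
In check but a legal move exists → not checkmate.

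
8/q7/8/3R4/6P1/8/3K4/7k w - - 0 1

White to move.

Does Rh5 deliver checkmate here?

no

After Rh5: black king on h1; in check: yes, from the white rook on h5.
Black has 2 legal replies: Kg2, Kg1.
In check but a legal move exists → not checkmate.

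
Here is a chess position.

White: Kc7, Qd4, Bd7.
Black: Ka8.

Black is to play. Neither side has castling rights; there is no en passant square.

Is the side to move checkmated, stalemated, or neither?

stalemate

Black to move; black king on a8.
In check: no.
King squares — a7: attacked by Qd4; b7: attacked by Kc7; b8: attacked by Kc7.
Legal moves for Black: none.
Not in check and no legal moves → stalemate.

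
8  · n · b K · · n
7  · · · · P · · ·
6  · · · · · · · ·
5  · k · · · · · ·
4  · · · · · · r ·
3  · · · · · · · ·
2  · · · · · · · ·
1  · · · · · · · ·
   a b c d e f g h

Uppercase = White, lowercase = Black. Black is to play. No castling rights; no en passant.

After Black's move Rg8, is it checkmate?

yes

After Rg8: white king on e8; in check: yes, from the black rook on g8.
King squares — d7: attacked by Nb8; e7: own pawn; f7: attacked by Nh8; d8: attacked by Rg8; f8: attacked by Rg8.
White has no legal moves → checkmate.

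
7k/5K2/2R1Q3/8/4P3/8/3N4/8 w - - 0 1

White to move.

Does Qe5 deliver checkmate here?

After Qe5: black king on h8; in check: yes, from the white queen on e5.
Black has 1 legal reply: Kh7.
In check but a legal move exists → not checkmate.

no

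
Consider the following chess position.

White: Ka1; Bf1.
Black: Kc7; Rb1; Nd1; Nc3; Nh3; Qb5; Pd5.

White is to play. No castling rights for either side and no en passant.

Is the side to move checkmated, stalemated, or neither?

checkmate

White to move; white king on a1.
In check: yes, from the black rook on b1.
King squares — b1: attacked by Nc3; a2: attacked by Nc3; b2: attacked by Rb1.
Legal moves for White: none.
In check with no legal moves → checkmate.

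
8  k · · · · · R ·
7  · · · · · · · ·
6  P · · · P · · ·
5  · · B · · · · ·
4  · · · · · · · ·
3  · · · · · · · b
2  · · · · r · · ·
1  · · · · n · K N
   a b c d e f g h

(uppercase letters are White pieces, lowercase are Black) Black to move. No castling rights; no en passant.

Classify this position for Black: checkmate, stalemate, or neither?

Black to move; black king on a8.
In check: yes, from the white rook on g8.
King squares — a7: attacked by Bc5; b7: attacked by Pa6; b8: attacked by Rg8.
Legal moves for Black: none.
In check with no legal moves → checkmate.

checkmate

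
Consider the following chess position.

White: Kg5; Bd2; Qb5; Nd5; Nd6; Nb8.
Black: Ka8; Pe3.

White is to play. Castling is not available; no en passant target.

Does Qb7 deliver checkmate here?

yes

After Qb7: black king on a8; in check: yes, from the white queen on b7.
King squares — a7: attacked by Qb7; b7: attacked by Nd6; b8: attacked by Qb7.
Black has no legal moves → checkmate.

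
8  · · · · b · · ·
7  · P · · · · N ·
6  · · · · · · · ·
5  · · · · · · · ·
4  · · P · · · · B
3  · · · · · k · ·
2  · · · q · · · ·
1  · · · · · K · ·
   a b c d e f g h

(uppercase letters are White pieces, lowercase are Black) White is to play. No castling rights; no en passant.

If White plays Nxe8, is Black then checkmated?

no

After Nxe8: black king on f3; in check: no.
Black is not in check, so this cannot be checkmate.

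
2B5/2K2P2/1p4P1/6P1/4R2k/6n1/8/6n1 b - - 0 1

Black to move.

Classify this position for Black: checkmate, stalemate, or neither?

Black to move; black king on h4.
In check: yes, from the white rook on e4.
Legal moves for Black: Kh5, Kxg5, Nxe4.
Black is in check but has 3 legal moves → neither.

neither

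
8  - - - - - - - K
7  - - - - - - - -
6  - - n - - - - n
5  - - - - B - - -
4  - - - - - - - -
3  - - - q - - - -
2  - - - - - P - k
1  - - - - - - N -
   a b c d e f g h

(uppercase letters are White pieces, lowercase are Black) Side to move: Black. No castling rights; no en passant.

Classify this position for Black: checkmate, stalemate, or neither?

neither

Black to move; black king on h2.
In check: yes, from the white bishop on e5.
Legal moves for Black: Kg2, Kh1, Kxg1, Nxe5, Qg3.
Black is in check but has 5 legal moves → neither.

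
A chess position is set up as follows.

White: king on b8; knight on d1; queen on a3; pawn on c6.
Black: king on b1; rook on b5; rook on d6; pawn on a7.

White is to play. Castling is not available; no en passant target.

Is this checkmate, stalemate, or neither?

neither

White to move; white king on b8.
In check: yes, from the black rook on b5.
Legal moves for White: Kc8, Ka8, Kc7, Kxa7.
White is in check but has 4 legal moves → neither.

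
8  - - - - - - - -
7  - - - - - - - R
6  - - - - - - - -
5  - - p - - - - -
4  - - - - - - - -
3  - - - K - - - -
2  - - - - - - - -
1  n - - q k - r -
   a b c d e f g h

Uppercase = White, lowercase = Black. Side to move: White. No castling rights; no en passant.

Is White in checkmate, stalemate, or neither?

neither

White to move; white king on d3.
In check: yes, from the black queen on d1.
Legal moves for White: Ke4, Kc4, Ke3, Kc3.
White is in check but has 4 legal moves → neither.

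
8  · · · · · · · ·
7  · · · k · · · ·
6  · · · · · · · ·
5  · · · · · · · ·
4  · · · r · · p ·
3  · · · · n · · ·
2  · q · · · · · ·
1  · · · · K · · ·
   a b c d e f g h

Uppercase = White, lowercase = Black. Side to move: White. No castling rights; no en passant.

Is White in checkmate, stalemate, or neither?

stalemate

White to move; white king on e1.
In check: no.
King squares — d1: attacked by Ne3; f1: attacked by Ne3; d2: attacked by Qb2; e2: attacked by Qb2; f2: attacked by Qb2.
Legal moves for White: none.
Not in check and no legal moves → stalemate.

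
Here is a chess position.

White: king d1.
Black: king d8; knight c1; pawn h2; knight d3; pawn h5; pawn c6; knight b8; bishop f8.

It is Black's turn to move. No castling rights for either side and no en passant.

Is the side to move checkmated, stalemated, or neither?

neither

Black to move; black king on d8.
In check: no.
Legal moves for Black include: Bg7, Be7, Bh6, Bd6, Bc5, Bb4, Ba3, Ke8, Kc8, Ke7, Kd7, Kc7, Nd7, Na6, Ne5, Nc5, Nf4, Nb4, ... (list truncated; more exist).
Black has legal moves and is not in check → neither.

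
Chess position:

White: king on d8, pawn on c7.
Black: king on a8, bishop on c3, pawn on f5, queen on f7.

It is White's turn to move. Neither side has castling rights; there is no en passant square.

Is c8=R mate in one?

After c8=R: black king on a8; in check: yes, from the white rook on c8.
Black has 2 legal replies: Kb7, Ka7.
In check but a legal move exists → not checkmate.

no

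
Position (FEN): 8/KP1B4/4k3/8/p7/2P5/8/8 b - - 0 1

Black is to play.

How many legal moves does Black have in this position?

Black to move; king on e6.
In check: yes, from the white bishop on d7.
Legal moves: Kf7, Ke7, Kxd7, Kf6, Kd6, Ke5, Kd5.
Count: 7.

7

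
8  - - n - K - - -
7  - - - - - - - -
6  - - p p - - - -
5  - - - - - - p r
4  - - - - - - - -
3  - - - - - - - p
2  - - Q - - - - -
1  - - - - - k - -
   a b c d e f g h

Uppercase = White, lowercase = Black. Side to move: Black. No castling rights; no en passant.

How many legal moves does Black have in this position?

Black to move; king on f1.
In check: no.
Legal moves: Ne7, Na7, Nb6, Rh8+, Rh7, Rh6, Rh4, Kg1, Ke1, d5, c5, g4, h2.
Count: 13.

13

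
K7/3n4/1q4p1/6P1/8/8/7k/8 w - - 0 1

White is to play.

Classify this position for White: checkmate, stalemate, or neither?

stalemate

White to move; white king on a8.
In check: no.
King squares — a7: attacked by Qb6; b7: attacked by Qb6; b8: attacked by Qb6.
Legal moves for White: none.
Not in check and no legal moves → stalemate.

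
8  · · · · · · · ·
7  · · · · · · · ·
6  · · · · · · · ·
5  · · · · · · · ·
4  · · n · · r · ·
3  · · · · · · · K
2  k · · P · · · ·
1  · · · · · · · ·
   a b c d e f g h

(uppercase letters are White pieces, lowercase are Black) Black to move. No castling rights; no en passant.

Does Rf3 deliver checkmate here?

After Rf3: white king on h3; in check: yes, from the black rook on f3.
White has 4 legal replies: Kh4, Kg4, Kh2, Kg2.
In check but a legal move exists → not checkmate.

no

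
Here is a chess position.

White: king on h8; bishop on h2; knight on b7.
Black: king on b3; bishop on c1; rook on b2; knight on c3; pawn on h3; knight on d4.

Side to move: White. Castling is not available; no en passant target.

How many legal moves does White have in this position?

White to move; king on h8.
In check: no.
Legal moves: Kg8, Kh7, Kg7, Nd8, Nd6, Nc5+, Na5+, Bb8, Bc7, Bd6, Be5, Bf4, Bg3, Bg1.
Count: 14.

14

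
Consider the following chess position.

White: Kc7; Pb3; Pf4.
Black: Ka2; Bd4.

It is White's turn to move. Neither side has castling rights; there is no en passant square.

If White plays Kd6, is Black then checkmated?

After Kd6: black king on a2; in check: no.
Black is not in check, so this cannot be checkmate.

no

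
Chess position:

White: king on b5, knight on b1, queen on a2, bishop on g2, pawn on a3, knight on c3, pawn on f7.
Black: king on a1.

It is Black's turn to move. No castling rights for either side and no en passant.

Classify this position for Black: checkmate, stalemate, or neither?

checkmate

Black to move; black king on a1.
In check: yes, from the white queen on a2.
King squares — b1: attacked by Qa2; a2: attacked by Nc3; b2: attacked by Qa2.
Legal moves for Black: none.
In check with no legal moves → checkmate.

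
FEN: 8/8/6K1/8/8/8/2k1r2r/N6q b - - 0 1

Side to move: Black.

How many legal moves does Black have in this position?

Black to move; king on c2.
In check: yes, from the white knight on a1.
Legal moves: Kd3, Kc3, Kd2, Kb2, Kd1, Kc1, Kb1, Qxa1.
Count: 8.

8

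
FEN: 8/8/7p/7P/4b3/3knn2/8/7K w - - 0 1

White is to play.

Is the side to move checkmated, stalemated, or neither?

White to move; white king on h1.
In check: no.
King squares — g1: attacked by Nf3; g2: attacked by Ne3; h2: attacked by Nf3.
Legal moves for White: none.
Not in check and no legal moves → stalemate.

stalemate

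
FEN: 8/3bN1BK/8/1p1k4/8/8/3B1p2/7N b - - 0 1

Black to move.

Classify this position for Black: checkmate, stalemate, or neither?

Black to move; black king on d5.
In check: yes, from the white knight on e7.
Legal moves for Black: Ke6, Kd6, Kc5, Ke4, Kc4.
Black is in check but has 5 legal moves → neither.

neither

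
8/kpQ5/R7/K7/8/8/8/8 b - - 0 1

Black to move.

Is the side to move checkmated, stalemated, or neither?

Black to move; black king on a7.
In check: yes, from the white rook on a6.
King squares — a6: attacked by Ka5; b6: attacked by Ka5; b7: own pawn; a8: attacked by Ra6; b8: attacked by Qc7.
Legal moves for Black: none.
In check with no legal moves → checkmate.

checkmate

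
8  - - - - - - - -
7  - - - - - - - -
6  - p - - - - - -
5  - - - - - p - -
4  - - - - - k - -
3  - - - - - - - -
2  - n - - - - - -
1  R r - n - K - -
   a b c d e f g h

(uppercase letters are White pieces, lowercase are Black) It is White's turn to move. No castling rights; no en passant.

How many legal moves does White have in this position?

White to move; king on f1.
In check: no.
Legal moves: Kg2, Ke2, Kg1, Ke1, Ra8, Ra7, Ra6, Ra5, Ra4+, Ra3, Ra2, Rxb1.
Count: 12.

12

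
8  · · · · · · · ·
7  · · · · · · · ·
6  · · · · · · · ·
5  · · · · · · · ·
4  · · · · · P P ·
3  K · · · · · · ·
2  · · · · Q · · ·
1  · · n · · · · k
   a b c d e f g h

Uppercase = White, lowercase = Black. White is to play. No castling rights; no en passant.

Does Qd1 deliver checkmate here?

After Qd1: black king on h1; in check: yes, from the white queen on d1.
Black has 2 legal replies: Kh2, Kg2.
In check but a legal move exists → not checkmate.

no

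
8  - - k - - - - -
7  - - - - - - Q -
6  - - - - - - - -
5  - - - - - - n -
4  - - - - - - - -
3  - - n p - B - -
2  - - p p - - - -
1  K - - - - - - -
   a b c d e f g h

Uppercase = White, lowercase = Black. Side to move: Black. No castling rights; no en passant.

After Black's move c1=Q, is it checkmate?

After c1=Q: white king on a1; in check: yes, from the black queen on c1.
King squares — b1: attacked by Qc1; a2: attacked by Nc3; b2: attacked by Qc1.
White has no legal moves → checkmate.

yes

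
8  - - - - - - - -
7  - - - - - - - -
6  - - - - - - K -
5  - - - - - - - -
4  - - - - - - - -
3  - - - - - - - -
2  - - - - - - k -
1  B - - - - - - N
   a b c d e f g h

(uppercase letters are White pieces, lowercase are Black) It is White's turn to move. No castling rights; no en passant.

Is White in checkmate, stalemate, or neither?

neither

White to move; white king on g6.
In check: no.
Legal moves for White: Kh7, Kg7, Kf7, Kh6, Kf6, Kh5, Kg5, Kf5, Ng3, Nf2, Bh8, Bg7, Bf6, Be5, Bd4, Bc3, Bb2.
White has 17 legal moves and is not in check → neither.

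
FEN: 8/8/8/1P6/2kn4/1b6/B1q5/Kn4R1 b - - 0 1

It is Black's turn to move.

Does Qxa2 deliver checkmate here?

After Qxa2: white king on a1; in check: yes, from the black queen on a2.
King squares — b1: attacked by Qa2; a2: attacked by Bb3; b2: attacked by Qa2.
White has no legal moves → checkmate.

yes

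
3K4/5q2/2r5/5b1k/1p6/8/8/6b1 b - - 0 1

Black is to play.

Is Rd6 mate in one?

yes

After Rd6: white king on d8; in check: yes, from the black rook on d6.
King squares — c7: attacked by Qf7; d7: attacked by Bf5; e7: attacked by Qf7; c8: attacked by Bf5; e8: attacked by Qf7.
White has no legal moves → checkmate.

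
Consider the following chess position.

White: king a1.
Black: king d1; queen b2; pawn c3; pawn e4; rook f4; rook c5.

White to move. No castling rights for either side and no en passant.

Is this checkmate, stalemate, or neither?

White to move; white king on a1.
In check: yes, from the black queen on b2.
King squares — b1: attacked by Qb2; a2: attacked by Qb2; b2: attacked by Pc3.
Legal moves for White: none.
In check with no legal moves → checkmate.

checkmate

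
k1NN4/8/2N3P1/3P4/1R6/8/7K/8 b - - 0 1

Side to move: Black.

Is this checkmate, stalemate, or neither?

Black to move; black king on a8.
In check: no.
King squares — a7: attacked by Nc6; b7: attacked by Rb4; b8: attacked by Rb4.
Legal moves for Black: none.
Not in check and no legal moves → stalemate.

stalemate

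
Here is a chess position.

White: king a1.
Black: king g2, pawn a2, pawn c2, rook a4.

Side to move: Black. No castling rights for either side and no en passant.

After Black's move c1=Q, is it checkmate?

yes

After c1=Q: white king on a1; in check: yes, from the black queen on c1.
King squares — b1: attacked by Qc1; a2: attacked by Ra4; b2: attacked by Qc1.
White has no legal moves → checkmate.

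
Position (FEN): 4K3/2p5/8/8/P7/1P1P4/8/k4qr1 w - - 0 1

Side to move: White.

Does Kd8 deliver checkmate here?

no

After Kd8: black king on a1; in check: no.
Black is not in check, so this cannot be checkmate.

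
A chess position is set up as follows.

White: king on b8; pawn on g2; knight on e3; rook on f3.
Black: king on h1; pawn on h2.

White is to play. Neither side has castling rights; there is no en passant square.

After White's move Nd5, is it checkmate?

After Nd5: black king on h1; in check: no.
Black is not in check, so this cannot be checkmate.

no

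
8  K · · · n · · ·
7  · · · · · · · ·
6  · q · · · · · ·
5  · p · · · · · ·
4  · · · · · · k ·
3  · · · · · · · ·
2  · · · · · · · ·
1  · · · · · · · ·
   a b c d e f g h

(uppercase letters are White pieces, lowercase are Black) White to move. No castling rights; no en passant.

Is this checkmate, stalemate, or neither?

White to move; white king on a8.
In check: no.
King squares — a7: attacked by Qb6; b7: attacked by Qb6; b8: attacked by Qb6.
Legal moves for White: none.
Not in check and no legal moves → stalemate.

stalemate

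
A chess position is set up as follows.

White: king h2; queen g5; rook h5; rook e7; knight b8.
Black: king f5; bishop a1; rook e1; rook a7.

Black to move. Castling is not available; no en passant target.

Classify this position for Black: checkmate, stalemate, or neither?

Black to move; black king on f5.
In check: yes, from the white queen on g5.
King squares — e4: attacked by Re7; f4: attacked by Qg5; g4: attacked by Qg5; e5: attacked by Qg5; g5: attacked by Rh5; e6: attacked by Re7; f6: attacked by Qg5; g6: attacked by Qg5.
Legal moves for Black: none.
In check with no legal moves → checkmate.

checkmate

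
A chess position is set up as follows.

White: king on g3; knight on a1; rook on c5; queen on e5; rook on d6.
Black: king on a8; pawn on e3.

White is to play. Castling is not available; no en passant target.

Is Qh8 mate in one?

After Qh8: black king on a8; in check: yes, from the white queen on h8.
Black has 2 legal replies: Kb7, Ka7.
In check but a legal move exists → not checkmate.

no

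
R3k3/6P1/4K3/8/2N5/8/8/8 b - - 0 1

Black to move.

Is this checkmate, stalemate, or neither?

checkmate

Black to move; black king on e8.
In check: yes, from the white rook on a8.
King squares — d7: attacked by Ke6; e7: attacked by Ke6; f7: attacked by Ke6; d8: attacked by Ra8; f8: attacked by Pg7.
Legal moves for Black: none.
In check with no legal moves → checkmate.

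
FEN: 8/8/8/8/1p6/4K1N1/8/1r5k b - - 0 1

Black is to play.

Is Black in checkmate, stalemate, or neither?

neither

Black to move; black king on h1.
In check: yes, from the white knight on g3.
King squares — g1: available; g2: available; h2: available.
Legal moves for Black: Kh2, Kg2, Kg1.
Black is in check but has 3 legal moves → neither.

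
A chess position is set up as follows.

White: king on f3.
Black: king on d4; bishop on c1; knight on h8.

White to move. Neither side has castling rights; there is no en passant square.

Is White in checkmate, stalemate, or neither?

White to move; white king on f3.
In check: no.
Legal moves for White: Kg4, Kg3, Kg2, Kf2, Ke2.
White has 5 legal moves and is not in check → neither.

neither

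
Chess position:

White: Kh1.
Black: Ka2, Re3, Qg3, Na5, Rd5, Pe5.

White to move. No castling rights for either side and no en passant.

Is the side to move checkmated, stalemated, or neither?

White to move; white king on h1.
In check: no.
King squares — g1: attacked by Qg3; g2: attacked by Qg3; h2: attacked by Qg3.
Legal moves for White: none.
Not in check and no legal moves → stalemate.

stalemate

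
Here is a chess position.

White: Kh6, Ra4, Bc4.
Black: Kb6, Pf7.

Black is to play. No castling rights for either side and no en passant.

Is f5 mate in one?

After f5: white king on h6; in check: no.
White is not in check, so this cannot be checkmate.

no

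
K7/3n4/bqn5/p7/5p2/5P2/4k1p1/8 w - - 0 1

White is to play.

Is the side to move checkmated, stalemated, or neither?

White to move; white king on a8.
In check: no.
King squares — a7: attacked by Qb6; b7: attacked by Ba6; b8: attacked by Qb6.
Legal moves for White: none.
Not in check and no legal moves → stalemate.

stalemate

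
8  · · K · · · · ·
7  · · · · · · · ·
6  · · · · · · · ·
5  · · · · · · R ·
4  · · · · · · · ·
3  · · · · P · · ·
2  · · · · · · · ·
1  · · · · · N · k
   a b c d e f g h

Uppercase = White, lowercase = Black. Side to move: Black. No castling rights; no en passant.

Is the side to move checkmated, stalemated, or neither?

Black to move; black king on h1.
In check: no.
King squares — g1: attacked by Rg5; g2: attacked by Rg5; h2: attacked by Nf1.
Legal moves for Black: none.
Not in check and no legal moves → stalemate.

stalemate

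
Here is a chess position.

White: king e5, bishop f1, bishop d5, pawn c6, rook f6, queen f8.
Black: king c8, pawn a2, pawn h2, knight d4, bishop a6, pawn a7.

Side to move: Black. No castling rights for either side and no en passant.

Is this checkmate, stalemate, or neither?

Black to move; black king on c8.
In check: yes, from the white queen on f8.
Legal moves for Black: Kc7.
Black is in check but has 1 legal move → neither.

neither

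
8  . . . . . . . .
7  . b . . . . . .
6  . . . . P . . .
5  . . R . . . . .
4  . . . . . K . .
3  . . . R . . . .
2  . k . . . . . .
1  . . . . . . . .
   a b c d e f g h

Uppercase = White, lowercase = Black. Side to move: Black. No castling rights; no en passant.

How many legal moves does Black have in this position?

Black to move; king on b2.
In check: no.
Legal moves: Bc8, Ba8, Bc6, Ba6, Bd5, Be4, Bf3, Bg2, Bh1, Ka2, Kb1, Ka1.
Count: 12.

12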